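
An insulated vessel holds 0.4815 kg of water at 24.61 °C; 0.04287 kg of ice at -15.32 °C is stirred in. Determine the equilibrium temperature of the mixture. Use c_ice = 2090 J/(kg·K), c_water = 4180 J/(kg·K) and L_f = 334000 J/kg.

T_f ≈ 15.4 °C

Let T be the final temperature. ΣQ_i = 0:
ice -15.32→0 °C: 0.04287·2090·15.32 = 1372.6
  fusion: m_ice L_f = 0.04287·334000 = 14319
  warm the meltwater: 179.2 T
  water cools: 0.4815·4180·(T − 24.61) = 2012.7(T − 24.61)
2191.9 T = 49532 − 15691 = 33841
T ≈ 15.44 °C — above 0 °C, consistent with complete melting.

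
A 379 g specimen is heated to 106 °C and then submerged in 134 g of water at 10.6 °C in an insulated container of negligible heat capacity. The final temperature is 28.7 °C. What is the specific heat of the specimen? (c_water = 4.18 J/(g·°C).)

c ≈ 0.346 J/(g·°C)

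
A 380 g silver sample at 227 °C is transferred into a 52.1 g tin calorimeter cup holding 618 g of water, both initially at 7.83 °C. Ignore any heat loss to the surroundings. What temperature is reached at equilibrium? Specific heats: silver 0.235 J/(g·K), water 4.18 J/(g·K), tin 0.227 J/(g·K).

T_f ≈ 15.1 °C

Energy conservation, ΣQ = 0:
380·0.235·(T − 227) + 618·4.18·(T − 7.83) + 52.1·0.227·(T − 7.83) = 0
(89.3 + 2583.2 + 11.83) T = 89.3·227 + 2583.2·7.83 + 11.83·7.83
T = 40590/2684.4 ≈ 15.12 °C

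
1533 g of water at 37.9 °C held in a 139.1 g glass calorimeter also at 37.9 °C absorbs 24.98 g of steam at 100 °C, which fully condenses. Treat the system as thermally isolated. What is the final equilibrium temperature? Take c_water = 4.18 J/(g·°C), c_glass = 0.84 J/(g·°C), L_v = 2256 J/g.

T_f ≈ 47.4 °C

Sum of m c ΔT and latent-heat terms is zero:
latent heat released on condensation: 24.98×2256 = 56355; condensate cools 100→T: 24.98×4.18×(T − 100) = 104.42(T − 100); water warms: 1533×4.18×(T − 37.9) = 6407.9(T − 37.9); cup: 116.84(T − 37.9)
6629.2 T = 56355 + 10442 + 247289 = 314086
T ≈ 47.38 °C — below 100 °C, confirming all the steam condensed.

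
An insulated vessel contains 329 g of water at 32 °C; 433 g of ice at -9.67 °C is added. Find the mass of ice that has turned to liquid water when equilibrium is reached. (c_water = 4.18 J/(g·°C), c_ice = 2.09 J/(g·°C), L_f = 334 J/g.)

m_melted ≈ 106 g

Heat available from the water dropping to 0 °C: 329·4.18·32 = 44007 J.
Warming the ice to 0 °C takes 433·2.09·9.67 = 8751.1 J, leaving 35256 J for melting.
Fully melting the ice requires m_ice L_f = 433·334 = 144622 J.
35256 J < 144622 J, so only part of the ice melts and the system sits at 0 °C.
m_melted·334 = 35256  ⇒  m_melted ≈ 105.6 g.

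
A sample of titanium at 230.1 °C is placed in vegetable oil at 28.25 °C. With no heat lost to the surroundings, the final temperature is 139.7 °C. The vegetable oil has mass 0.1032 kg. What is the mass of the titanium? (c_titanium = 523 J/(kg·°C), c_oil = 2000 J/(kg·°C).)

m ≈ 0.487 kg

|Q_titanium| = |Q_oil|:
m·523·(230.1 − 139.7) = 0.1032·2000·(139.7 − 28.25)
47279 m = 23003  ⇒  m ≈ 0.4865 kg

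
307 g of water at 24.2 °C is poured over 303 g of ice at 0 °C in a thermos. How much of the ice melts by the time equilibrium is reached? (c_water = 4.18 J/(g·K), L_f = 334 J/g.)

m_melted ≈ 93 g

Water can give up m c ΔT = 307·4.18·24.2 = 31055 J before reaching 0 °C.
Fully melting the ice requires m_ice L_f = 303·334 = 101202 J.
Since 31055 < 101202 J, not all the ice melts; equilibrium is at 0 °C.
m_melt = 31055 / L_f = 92.98 g.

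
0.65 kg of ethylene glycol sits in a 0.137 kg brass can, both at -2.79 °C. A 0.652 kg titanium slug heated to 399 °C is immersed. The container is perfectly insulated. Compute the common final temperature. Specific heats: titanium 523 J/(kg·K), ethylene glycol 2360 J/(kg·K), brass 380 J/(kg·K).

Let T be the final temperature. ΣQ_i = 0:
0.652·523·(T − 399) + 0.65·2360·(T − (-2.79)) + 0.137·380·(T − (-2.79)) = 0
341(T − 399) + 1534(T − (-2.79)) + 52.06(T − (-2.79)) = 0
1927.1 T = 131632
T = 131632/1927.1 ≈ 68.31 °C

T_f ≈ 68.3 °C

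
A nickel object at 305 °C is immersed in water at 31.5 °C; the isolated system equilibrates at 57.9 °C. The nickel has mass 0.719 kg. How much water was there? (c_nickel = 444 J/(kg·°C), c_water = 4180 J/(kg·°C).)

m ≈ 0.715 kg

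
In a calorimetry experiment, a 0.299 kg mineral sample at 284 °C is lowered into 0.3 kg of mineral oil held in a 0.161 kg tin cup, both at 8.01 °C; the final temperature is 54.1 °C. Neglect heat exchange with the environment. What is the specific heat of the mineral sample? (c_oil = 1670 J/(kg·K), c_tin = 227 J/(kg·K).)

c ≈ 360 J/(kg·K)

Energy conservation, ΣQ = 0:
0.299×c×(54.1 − 284) + 0.3×1670×(54.1 − 8.01) + 0.161×227×(54.1 − 8.01) = 0
-68.74 c = -24776
c = -24776/-68.74 ≈ 360.4 J/(kg·K)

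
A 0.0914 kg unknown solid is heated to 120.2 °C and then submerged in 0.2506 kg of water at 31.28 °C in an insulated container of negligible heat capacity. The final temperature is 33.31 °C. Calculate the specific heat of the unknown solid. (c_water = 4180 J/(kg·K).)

m_s c (T_s − T_f) = m_water c_water (T_f − T_0):
0.0914×c×(120.2 − 33.31) = 0.2506×4180×(33.31 − 31.28)
7.942 c = 2126.4  ⇒  c ≈ 267.8 J/(kg·K)

c ≈ 268 J/(kg·K)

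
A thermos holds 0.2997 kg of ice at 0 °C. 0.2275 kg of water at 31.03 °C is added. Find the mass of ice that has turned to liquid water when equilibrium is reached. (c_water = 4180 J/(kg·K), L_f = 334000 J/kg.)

m_melted ≈ 0.0883 kg

Cooling the water to 0 °C releases 0.2275·4180·31.03 = 29508 J.
To melt every bit of ice: 0.2997·334000 = 100100 J.
29508 J < 100100 J, so only part of the ice melts and the system sits at 0 °C.
m_melted·334000 = 29508  ⇒  m_melted ≈ 0.08835 kg.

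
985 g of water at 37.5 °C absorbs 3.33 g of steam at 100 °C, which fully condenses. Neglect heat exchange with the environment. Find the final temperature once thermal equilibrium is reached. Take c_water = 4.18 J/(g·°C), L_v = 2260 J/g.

T_f ≈ 39.5 °C

Sum of m c ΔT and latent-heat terms is zero:
steam→water at 100 °C releases m L_v = 3.33·2260 = 7525.8; condensate cools 100→T: 3.33·4.18·(T − 100) = 13.92(T − 100); original water: 4117.3(T − 37.5)
4131.2 T = 7525.8 + 1391.9 + 154399 = 163316
T ≈ 39.53 °C, under the boiling point, so the assumption holds.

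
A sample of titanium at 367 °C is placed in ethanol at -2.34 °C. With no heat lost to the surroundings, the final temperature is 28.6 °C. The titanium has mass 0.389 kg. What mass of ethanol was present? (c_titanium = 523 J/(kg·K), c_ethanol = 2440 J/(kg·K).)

m ≈ 0.912 kg

|Q_titanium| = |Q_ethanol|:
0.389·523·(367 − 28.6) = m·2440·(28.6 − (-2.34))
75494 m = 68846  ⇒  m ≈ 0.912 kg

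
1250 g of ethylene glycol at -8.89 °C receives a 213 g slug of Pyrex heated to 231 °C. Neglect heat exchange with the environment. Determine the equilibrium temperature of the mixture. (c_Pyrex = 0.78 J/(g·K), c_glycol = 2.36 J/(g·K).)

T_f ≈ 3.9 °C

Taking heat into each body as positive, Σ m c ΔT = 0:
213·0.78·(T − 231) + 1250·2.36·(T − (-8.89)) = 0
(166.14 + 2950) T = 166.14·231 + 2950·(-8.89)
T = 12153 / 3116.1 = 3.9 °C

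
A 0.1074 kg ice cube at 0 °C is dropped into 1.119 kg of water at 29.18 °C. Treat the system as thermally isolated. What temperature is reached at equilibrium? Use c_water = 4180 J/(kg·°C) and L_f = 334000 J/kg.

T_f ≈ 19.6 °C

Conservation of energy gives ΣQ = 0:
latent heat to melt: 0.1074·334000 = 35872; warm the meltwater: 448.93 T; water: 4677.4(T − 29.18)
5126.4 T = 136487 − 35872 = 100616
T ≈ 19.63 °C — above 0 °C, consistent with complete melting.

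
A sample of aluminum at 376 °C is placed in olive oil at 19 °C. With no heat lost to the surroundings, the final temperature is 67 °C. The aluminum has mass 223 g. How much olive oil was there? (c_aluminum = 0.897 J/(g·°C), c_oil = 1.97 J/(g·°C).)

m ≈ 654 g

|Q_aluminum| = |Q_oil|:
223·0.897·(376 − 67) = m·1.97·(67 − 19)
94.56 m = 61810  ⇒  m ≈ 653.7 g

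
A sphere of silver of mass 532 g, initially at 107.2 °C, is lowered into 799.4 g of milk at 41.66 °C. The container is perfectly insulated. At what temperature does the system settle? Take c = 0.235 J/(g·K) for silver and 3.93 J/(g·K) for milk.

T_f is the heat-capacity-weighted average of the initial temperatures:
T_f = (125.02*107.2 + 3141.6*41.66) / (125.02 + 3141.6)
    = 144283 / 3266.7 ≈ 44.17 °C

T_f ≈ 44.2 °C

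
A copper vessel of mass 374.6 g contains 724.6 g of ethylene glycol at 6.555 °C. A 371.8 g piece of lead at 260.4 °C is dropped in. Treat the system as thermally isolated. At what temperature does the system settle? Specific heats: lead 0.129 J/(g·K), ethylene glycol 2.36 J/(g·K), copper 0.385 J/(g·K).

T_f ≈ 13.0 °C

Let T be the final temperature. ΣQ_i = 0:
371.8×0.129×(T − 260.4) + 724.6×2.36×(T − 6.555) + 374.6×0.385×(T − 6.555) = 0
(47.96 + 1710.1 + 144.22) T = 47.96×260.4 + 1710.1×6.555 + 144.22×6.555
T = 24644/1902.2 ≈ 12.96 °C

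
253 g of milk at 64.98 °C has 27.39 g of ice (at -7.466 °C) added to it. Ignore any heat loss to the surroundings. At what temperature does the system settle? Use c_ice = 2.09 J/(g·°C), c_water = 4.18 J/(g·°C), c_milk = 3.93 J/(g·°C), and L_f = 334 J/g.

T_f ≈ 49.6 °C

Energy balance with sensible and latent terms:
ice -7.466→0 °C: 27.39·2.09·7.466 = 427.39
  melt ice: 27.39·334 = 9148.3
  warm the meltwater: 114.49 T
  milk cools: 253·3.93·(T − 64.98) = 994.29(T − 64.98)
1108.8 T = 64609 − 9575.7 = 55033
T ≈ 49.63 °C (positive, so assuming full melt was valid).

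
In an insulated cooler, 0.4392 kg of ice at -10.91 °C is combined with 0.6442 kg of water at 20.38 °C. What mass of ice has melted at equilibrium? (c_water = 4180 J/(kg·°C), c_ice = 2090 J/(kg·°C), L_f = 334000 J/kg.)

Cooling the water to 0 °C releases 0.6442·4180·20.38 = 54878 J.
Of that, 0.4392·2090·10.91 = 10015 J goes to bring the ice to 0 °C, leaving 44864 J.
To melt every bit of ice: 0.4392·334000 = 146693 J.
44864 J < 146693 J, so only part of the ice melts and the system sits at 0 °C.
m_melt = 44864 / L_f = 0.1343 kg.

m_melted ≈ 0.134 kg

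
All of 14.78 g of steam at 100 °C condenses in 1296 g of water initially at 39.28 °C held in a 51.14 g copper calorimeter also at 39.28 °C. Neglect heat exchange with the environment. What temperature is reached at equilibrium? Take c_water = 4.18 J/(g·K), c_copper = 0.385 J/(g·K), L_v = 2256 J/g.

Setting the total heat transfer to zero:
latent heat released on condensation: 14.78×2256 = 33344; condensate cools 100→T: 14.78×4.18×(T − 100) = 61.78(T − 100); original water: 5417.3(T − 39.28); cup: 19.69(T − 39.28)
5498.7 T = 33344 + 6178 + 213564 = 253086
T ≈ 46.03 °C (< 100 °C, so full condensation is consistent).

T_f ≈ 46.0 °C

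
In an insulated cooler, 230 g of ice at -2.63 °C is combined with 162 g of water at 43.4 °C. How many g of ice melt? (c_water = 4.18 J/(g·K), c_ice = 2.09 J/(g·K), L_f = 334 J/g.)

Heat available from the water dropping to 0 °C: 162·4.18·43.4 = 29389 J.
Of that, 230·2.09·2.63 = 1264.2 J goes to bring the ice to 0 °C, leaving 28125 J.
Melting all 230 g of ice would need 230·334 = 76820 J.
Since 28125 < 76820 J, not all the ice melts; equilibrium is at 0 °C.
Mass melted = 28125/334 ≈ 84.21 g.

m_melted ≈ 84.2 g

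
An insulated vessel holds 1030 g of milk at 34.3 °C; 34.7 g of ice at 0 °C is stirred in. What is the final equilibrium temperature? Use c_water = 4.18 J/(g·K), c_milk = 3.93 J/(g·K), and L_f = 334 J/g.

Let T be the final temperature. ΣQ_i = 0:
latent heat to melt: 34.7·334 = 11590
  meltwater 0→T: 34.7·4.18·T = 145.05 T
  milk: 4047.9(T − 34.3)
4192.9 T = 138843 − 11590 = 127253
T ≈ 30.35 °C (positive, so assuming full melt was valid).

T_f ≈ 30.3 °C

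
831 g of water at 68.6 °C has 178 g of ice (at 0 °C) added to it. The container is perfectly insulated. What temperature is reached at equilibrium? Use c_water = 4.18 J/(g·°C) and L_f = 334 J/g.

T_f ≈ 42.4 °C

Heat gained plus heat lost sum to zero:
melt ice: 178·334 = 59452; meltwater 0→T: 178·4.18·T = 744.04 T; water: 3473.6(T − 68.6)
4217.6 T = 238288 − 59452 = 178836
T ≈ 42.40 °C — above 0 °C, consistent with complete melting.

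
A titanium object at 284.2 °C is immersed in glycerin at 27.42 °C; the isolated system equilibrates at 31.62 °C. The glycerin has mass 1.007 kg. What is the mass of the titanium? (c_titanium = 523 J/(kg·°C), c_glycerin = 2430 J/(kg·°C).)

Setting the total heat transfer to zero:
m·523·(31.62 − 284.2) + 1.007·2430·(31.62 − 27.42) = 0
-132099 m = -10277
m = -10277/-132099 ≈ 0.0778 kg

m ≈ 0.0778 kg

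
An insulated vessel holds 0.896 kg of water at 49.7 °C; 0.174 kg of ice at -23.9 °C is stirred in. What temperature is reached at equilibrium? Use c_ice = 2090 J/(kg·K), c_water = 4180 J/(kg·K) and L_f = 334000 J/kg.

T_f ≈ 26.7 °C

Energy conservation, ΣQ = 0:
ice -23.9→0 °C: 0.174·2090·23.9 = 8691.5; fusion: m_ice L_f = 0.174·334000 = 58116; warm the meltwater: 727.32 T; water cools: 0.896·4180·(T − 49.7) = 3745.3(T − 49.7)
4472.6 T = 186140 − 66807 = 119333
T ≈ 26.68 °C — above 0 °C, consistent with complete melting.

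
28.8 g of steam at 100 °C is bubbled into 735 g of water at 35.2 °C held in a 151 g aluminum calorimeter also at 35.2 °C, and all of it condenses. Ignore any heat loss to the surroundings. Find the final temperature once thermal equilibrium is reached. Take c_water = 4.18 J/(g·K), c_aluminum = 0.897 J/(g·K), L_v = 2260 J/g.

T_f ≈ 57.1 °C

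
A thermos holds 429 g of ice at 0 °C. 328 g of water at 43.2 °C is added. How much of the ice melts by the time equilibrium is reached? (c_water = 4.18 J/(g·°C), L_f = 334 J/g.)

m_melted ≈ 177 g

Water can give up m c ΔT = 328·4.18·43.2 = 59229 J before reaching 0 °C.
To melt every bit of ice: 429·334 = 143286 J.
59229 J < 143286 J, so only part of the ice melts and the system sits at 0 °C.
m_melted·334 = 59229  ⇒  m_melted ≈ 177.3 g.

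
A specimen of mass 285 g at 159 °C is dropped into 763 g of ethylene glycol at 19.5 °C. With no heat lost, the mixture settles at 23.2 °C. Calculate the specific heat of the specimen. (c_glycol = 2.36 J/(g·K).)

c ≈ 0.172 J/(g·K)

Heat gained plus heat lost sum to zero:
285×c×(23.2 − 159) + 763×2.36×(23.2 − 19.5) = 0
-38703 c = -6662.5
c = -6662.5/-38703 ≈ 0.1721 J/(g·K)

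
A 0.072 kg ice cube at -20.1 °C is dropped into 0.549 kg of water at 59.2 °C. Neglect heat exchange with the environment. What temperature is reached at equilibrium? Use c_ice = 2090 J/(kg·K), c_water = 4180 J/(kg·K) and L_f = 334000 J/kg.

T_f ≈ 41.9 °C

Conservation of energy gives ΣQ = 0:
warm ice to 0 °C: 0.072·2090·(0 − (-20.1)) = 3024.6; melt ice: 0.072·334000 = 24048; meltwater 0→T: 0.072·4180·T = 300.96 T; water: 2294.8(T − 59.2)
2595.8 T = 135853 − 27073 = 108781
T ≈ 41.91 °C — above 0 °C, consistent with complete melting.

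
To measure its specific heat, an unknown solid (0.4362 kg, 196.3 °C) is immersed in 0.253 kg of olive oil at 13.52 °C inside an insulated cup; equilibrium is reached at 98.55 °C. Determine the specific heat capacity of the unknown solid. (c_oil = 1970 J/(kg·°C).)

c ≈ 994 J/(kg·°C)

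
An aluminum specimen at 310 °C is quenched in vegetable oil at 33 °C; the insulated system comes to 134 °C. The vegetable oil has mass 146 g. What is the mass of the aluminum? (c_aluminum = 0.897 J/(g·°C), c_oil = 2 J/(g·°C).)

m ≈ 187 g

|Q_aluminum| = |Q_oil|:
m·0.897·(310 − 134) = 146·2·(134 − 33)
157.87 m = 29492  ⇒  m ≈ 186.8 g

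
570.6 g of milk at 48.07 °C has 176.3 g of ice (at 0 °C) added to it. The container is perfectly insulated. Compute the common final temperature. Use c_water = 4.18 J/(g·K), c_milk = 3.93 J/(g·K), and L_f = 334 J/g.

Heat gained plus heat lost sum to zero:
latent heat to melt: 176.3·334 = 58884
  warm the meltwater: 736.93 T
  milk cools: 570.6·3.93·(T − 48.07) = 2242.5(T − 48.07)
2979.4 T = 107795 − 58884 = 48911
T ≈ 16.42 °C. Since T > 0 °C, the all-ice-melts assumption holds.

T_f ≈ 16.4 °C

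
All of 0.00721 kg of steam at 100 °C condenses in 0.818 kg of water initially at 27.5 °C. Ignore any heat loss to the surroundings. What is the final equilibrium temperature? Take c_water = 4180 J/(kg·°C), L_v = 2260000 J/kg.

Energy conservation, ΣQ = 0:
steam→water at 100 °C releases m L_v = 0.00721×2260000 = 16295
  condensed water 100 °C→T: 30.14(T − 100)
  original water: 3419.2(T − 27.5)
3449.4 T = 16295 + 3013.8 + 94029 = 113337
T ≈ 32.86 °C, under the boiling point, so the assumption holds.

T_f ≈ 32.9 °C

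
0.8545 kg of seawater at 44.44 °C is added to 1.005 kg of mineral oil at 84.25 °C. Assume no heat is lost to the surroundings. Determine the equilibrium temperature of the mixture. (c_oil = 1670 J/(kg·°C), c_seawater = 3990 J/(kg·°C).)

T_f ≈ 57.6 °C

|Q_oil| = |Q_seawater|:
1.005×1670×(84.25 − T) = 0.8545×3990×(T − 44.44)
1678.3(84.25 − T) = 3409.5(T − 44.44)
5087.8 T = 292917  ⇒  T ≈ 57.57 °C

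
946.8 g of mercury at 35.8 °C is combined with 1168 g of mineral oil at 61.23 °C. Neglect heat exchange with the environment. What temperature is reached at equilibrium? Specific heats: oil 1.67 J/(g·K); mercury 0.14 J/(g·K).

T_f is the heat-capacity-weighted average of the initial temperatures:
T_f = (1950.6*61.23 + 132.55*35.8) / (1950.6 + 132.55)
    = 124178 / 2083.1 ≈ 59.61 °C

T_f ≈ 59.6 °C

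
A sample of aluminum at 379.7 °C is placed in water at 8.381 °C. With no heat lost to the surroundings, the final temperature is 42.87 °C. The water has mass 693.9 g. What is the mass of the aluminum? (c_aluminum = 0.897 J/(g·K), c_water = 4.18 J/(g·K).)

Net heat exchanged in the isolated system is zero:
m·0.897·(42.87 − 379.7) + 693.9·4.18·(42.87 − 8.381) = 0
-302.14 m = -100035
m = -100035/-302.14 ≈ 331.1 g

m ≈ 331 g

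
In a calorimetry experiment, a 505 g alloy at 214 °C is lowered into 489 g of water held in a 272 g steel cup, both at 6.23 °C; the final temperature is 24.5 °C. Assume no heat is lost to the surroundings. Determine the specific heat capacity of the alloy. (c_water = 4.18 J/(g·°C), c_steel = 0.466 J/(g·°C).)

Heat gained plus heat lost sum to zero:
505·c·(24.5 − 214) + 489·4.18·(24.5 − 6.23) + 272·0.466·(24.5 − 6.23) = 0
-95698 c = -39660
c = -39660/-95698 ≈ 0.4144 J/(g·°C)

c ≈ 0.414 J/(g·°C)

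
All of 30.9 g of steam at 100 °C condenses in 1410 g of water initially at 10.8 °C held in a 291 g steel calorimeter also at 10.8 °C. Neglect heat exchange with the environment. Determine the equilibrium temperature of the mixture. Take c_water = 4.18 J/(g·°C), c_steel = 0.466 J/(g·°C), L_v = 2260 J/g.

Setting the total heat transfer to zero:
condense steam: −30.9×2260 = −69834
  condensate cools 100→T: 30.9×4.18×(T − 100) = 129.16(T − 100)
  original water: 5893.8(T − 10.8)
  cup: 135.61(T − 10.8)
6158.6 T = 69834 + 12916 + 65118 = 147868
T ≈ 24.01 °C (< 100 °C, so full condensation is consistent).

T_f ≈ 24.0 °C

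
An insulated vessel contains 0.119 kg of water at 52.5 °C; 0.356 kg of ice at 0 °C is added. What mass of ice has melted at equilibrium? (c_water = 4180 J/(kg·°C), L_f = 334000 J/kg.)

m_melted ≈ 0.0782 kg

Heat available from the water dropping to 0 °C: 0.119×4180×52.5 = 26115 J.
Melting all 0.356 kg of ice would need 0.356×334000 = 118904 J.
26115 J < 118904 J, so only part of the ice melts and the system sits at 0 °C.
m_melted×334000 = 26115  ⇒  m_melted ≈ 0.07819 kg.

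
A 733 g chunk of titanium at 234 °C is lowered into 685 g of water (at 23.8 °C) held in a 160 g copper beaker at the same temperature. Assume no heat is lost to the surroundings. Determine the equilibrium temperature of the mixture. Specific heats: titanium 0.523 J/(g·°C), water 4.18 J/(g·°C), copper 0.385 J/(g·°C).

T_f ≈ 48.2 °C

Heat gained plus heat lost sum to zero:
733·0.523·(T − 234) + 685·4.18·(T − 23.8) + 160·0.385·(T − 23.8) = 0
383.36(T − 234) + 2863.3(T − 23.8) + 61.6(T − 23.8) = 0
(383.36 + 2863.3 + 61.6) T = 383.36·234 + 2863.3·23.8 + 61.6·23.8
T ≈ 48.16 °C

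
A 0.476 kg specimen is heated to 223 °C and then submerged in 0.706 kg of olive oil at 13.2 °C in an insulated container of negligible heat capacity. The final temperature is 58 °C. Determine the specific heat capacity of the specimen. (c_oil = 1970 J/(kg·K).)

c ≈ 793 J/(kg·K)

Energy conservation, ΣQ = 0:
0.476·c·(58 − 223) + 0.706·1970·(58 − 13.2) = 0
-78.54 c = -62309
c = -62309/-78.54 ≈ 793.3 J/(kg·K)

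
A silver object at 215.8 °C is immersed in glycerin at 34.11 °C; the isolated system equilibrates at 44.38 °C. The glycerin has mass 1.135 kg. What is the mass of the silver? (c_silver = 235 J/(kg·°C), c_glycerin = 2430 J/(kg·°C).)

m ≈ 0.703 kg

|Q_silver| = |Q_glycerin|:
m·235·(215.8 − 44.38) = 1.135·2430·(44.38 − 34.11)
40284 m = 28325  ⇒  m ≈ 0.7031 kg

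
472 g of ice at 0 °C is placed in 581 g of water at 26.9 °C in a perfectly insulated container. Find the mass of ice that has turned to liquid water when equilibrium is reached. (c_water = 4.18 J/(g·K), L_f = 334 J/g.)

m_melted ≈ 196 g

Heat available from the water dropping to 0 °C: 581·4.18·26.9 = 65329 J.
Fully melting the ice requires m_ice L_f = 472·334 = 157648 J.
Since 65329 < 157648 J, not all the ice melts; equilibrium is at 0 °C.
Mass melted = 65329/334 ≈ 195.6 g.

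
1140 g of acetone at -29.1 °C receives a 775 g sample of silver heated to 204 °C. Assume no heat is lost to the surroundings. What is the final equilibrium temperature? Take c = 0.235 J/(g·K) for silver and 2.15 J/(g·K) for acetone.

Heat lost by the silver equals heat gained by the acetone:
775·0.235·(204 − T) = 1140·2.15·(T − (-29.1))
182.12(204 − T) = 2451(T − (-29.1))
2633.1 T = -34171  ⇒  T ≈ -12.98 °C

T_f ≈ -13.0 °C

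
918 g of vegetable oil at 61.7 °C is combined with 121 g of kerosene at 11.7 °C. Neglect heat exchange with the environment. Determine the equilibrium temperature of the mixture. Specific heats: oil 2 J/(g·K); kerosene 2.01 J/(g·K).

T_f ≈ 55.9 °C

With ΣQ=0 the equilibrium temperature is the m·c-weighted mean:
T_f = (1836*61.7 + 243.21*11.7) / (1836 + 243.21)
    = 116127 / 2079.2 ≈ 55.85 °C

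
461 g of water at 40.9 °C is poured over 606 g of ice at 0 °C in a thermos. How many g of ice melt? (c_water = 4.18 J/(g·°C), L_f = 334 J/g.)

m_melted ≈ 236 g

Cooling the water to 0 °C releases 461·4.18·40.9 = 78813 J.
Fully melting the ice requires m_ice L_f = 606·334 = 202404 J.
Since 78813 < 202404 J, not all the ice melts; equilibrium is at 0 °C.
Mass melted = 78813/334 ≈ 236 g.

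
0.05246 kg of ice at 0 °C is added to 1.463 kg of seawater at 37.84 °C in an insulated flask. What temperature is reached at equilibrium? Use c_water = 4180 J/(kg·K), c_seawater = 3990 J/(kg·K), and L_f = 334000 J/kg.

T_f ≈ 33.6 °C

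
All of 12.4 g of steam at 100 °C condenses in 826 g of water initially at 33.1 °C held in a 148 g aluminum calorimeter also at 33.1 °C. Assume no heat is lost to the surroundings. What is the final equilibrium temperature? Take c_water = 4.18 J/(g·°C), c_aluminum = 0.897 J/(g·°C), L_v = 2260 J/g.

T_f ≈ 41.8 °C

Setting the total heat transfer to zero:
steam→water at 100 °C releases m L_v = 12.4·2260 = 28024
  condensate cools 100→T: 12.4·4.18·(T − 100) = 51.83(T − 100)
  water warms: 826·4.18·(T − 33.1) = 3452.7(T − 33.1)
  cup: 132.76(T − 33.1)
3637.3 T = 28024 + 5183.2 + 118678 = 151885
T ≈ 41.76 °C, under the boiling point, so the assumption holds.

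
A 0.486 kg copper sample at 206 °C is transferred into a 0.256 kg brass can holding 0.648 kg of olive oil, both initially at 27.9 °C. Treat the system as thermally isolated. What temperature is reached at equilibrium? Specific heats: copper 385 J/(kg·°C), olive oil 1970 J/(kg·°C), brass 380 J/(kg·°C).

T_f ≈ 49.2 °C

Taking heat into each body as positive, Σ m c ΔT = 0:
0.486·385·(T − 206) + 0.648·1970·(T − 27.9) + 0.256·380·(T − 27.9) = 0
187.11(T − 206) + 1276.6(T − 27.9) + 97.28(T − 27.9) = 0
1560.9 T = 76875
T = 76875 / 1560.9 = 49.2 °C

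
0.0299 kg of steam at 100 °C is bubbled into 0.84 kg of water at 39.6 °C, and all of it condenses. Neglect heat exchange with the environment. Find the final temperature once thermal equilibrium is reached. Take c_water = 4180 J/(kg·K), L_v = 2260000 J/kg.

T_f ≈ 60.3 °C

Conservation of energy gives ΣQ = 0:
steam→water at 100 °C releases m L_v = 0.0299·2260000 = 67574; condensed water 100 °C→T: 124.98(T − 100); original water: 3511.2(T − 39.6)
3636.2 T = 67574 + 12498 + 139044 = 219116
T ≈ 60.26 °C, under the boiling point, so the assumption holds.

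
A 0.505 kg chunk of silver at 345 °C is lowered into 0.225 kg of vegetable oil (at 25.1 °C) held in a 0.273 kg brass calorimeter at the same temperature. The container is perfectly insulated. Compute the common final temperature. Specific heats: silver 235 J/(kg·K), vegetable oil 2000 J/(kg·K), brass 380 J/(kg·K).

T_f is the heat-capacity-weighted average of the initial temperatures:
T_f = (118.67×345 + 450×25.1 + 103.74×25.1) / (118.67 + 450 + 103.74)
    = 54842 / 672.41 ≈ 81.56 °C

T_f ≈ 81.6 °C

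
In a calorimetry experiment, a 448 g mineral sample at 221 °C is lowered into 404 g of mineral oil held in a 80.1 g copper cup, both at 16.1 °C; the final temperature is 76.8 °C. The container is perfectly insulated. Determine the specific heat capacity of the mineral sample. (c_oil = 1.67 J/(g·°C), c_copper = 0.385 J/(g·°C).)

c ≈ 0.663 J/(g·°C)

Let T be the final temperature. ΣQ_i = 0:
448·c·(76.8 − 221) + 404·1.67·(76.8 − 16.1) + 80.1·0.385·(76.8 − 16.1) = 0
-64602 c = -42825
c = -42825/-64602 ≈ 0.6629 J/(g·°C)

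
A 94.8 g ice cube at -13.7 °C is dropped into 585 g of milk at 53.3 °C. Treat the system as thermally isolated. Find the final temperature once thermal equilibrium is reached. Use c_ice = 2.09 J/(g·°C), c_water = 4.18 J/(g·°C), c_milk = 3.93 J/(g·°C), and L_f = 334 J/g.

Heat gained plus heat lost sum to zero:
warm ice to 0 °C: 94.8·2.09·(0 − (-13.7)) = 2714.4
  latent heat to melt: 94.8·334 = 31663
  warm the meltwater: 396.26 T
  milk cools: 585·3.93·(T − 53.3) = 2299.1(T − 53.3)
2695.3 T = 122539 − 34378 = 88162
T ≈ 32.71 °C. Since T > 0 °C, the all-ice-melts assumption holds.

T_f ≈ 32.7 °C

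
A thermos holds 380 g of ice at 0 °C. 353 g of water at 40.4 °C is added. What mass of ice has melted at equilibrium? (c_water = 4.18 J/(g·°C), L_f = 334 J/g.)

m_melted ≈ 178 g

Water can give up m c ΔT = 353×4.18×40.4 = 59612 J before reaching 0 °C.
Fully melting the ice requires m_ice L_f = 380×334 = 126920 J.
59612 J < 126920 J, so only part of the ice melts and the system sits at 0 °C.
m_melted×334 = 59612  ⇒  m_melted ≈ 178.5 g.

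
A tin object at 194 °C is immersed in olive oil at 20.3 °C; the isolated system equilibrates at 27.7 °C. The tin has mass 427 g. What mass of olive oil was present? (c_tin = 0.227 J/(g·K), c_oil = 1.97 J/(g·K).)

m ≈ 1110 g

Conservation of energy gives ΣQ = 0:
427·0.227·(27.7 − 194) + m·1.97·(27.7 − 20.3) = 0
14.58 m = 16119
m = 16119/14.58 ≈ 1106 g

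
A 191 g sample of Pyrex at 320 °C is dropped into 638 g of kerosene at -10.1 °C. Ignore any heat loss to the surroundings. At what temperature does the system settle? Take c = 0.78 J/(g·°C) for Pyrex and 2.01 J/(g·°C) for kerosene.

T_f ≈ 24.3 °C

Conservation of energy gives ΣQ = 0:
191*0.78*(T − 320) + 638*2.01*(T − (-10.1)) = 0
148.98(T − 320) + 1282.4(T − (-10.1)) = 0
(148.98 + 1282.4) T = 148.98*320 + 1282.4*(-10.1)
T = 34722/1431.4 ≈ 24.26 °C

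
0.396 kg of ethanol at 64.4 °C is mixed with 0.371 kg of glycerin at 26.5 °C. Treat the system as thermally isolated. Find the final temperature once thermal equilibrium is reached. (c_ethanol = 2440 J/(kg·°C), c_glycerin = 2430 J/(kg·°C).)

With ΣQ=0 the equilibrium temperature is the m·c-weighted mean:
T_f = (966.24×64.4 + 901.53×26.5) / (966.24 + 901.53)
    = 86116 / 1867.8 ≈ 46.11 °C

T_f ≈ 46.1 °C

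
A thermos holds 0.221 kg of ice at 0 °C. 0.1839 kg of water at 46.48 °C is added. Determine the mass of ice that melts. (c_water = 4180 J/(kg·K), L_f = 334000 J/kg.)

Cooling the water to 0 °C releases 0.1839×4180×46.48 = 35729 J.
Melting all 0.221 kg of ice would need 0.221×334000 = 73814 J.
Since 35729 < 73814 J, not all the ice melts; equilibrium is at 0 °C.
m_melted×334000 = 35729  ⇒  m_melted ≈ 0.107 kg.

m_melted ≈ 0.107 kg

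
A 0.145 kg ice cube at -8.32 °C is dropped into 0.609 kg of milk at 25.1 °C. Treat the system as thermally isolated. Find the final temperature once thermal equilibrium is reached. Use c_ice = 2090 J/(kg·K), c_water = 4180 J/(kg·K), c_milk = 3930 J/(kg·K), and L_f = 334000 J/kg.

T_f ≈ 3.0 °C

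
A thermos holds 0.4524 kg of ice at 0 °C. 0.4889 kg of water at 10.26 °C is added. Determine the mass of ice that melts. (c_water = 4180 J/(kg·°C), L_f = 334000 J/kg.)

m_melted ≈ 0.0628 kg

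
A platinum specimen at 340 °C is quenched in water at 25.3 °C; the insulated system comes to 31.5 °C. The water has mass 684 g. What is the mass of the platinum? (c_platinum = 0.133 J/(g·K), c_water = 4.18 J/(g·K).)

Heat lost by the platinum = heat gained by the water:
m·0.133·(340 − 31.5) = 684·4.18·(31.5 − 25.3)
41.03 m = 17727  ⇒  m ≈ 432 g

m ≈ 432 g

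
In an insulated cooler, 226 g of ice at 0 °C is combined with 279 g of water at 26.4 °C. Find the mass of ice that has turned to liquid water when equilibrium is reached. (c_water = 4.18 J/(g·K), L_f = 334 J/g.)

m_melted ≈ 92.2 g

Cooling the water to 0 °C releases 279·4.18·26.4 = 30788 J.
Melting all 226 g of ice would need 226·334 = 75484 J.
30788 J < 75484 J, so only part of the ice melts and the system sits at 0 °C.
m_melt = 30788 / L_f = 92.18 g.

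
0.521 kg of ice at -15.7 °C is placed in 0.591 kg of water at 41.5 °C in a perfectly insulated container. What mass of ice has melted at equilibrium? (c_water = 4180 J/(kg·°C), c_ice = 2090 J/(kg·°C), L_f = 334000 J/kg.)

Water can give up m c ΔT = 0.591×4180×41.5 = 102521 J before reaching 0 °C.
Of that, 0.521×2090×15.7 = 17096 J goes to bring the ice to 0 °C, leaving 85425 J.
To melt every bit of ice: 0.521×334000 = 174014 J.
Since 85425 < 174014 J, not all the ice melts; equilibrium is at 0 °C.
m_melted×334000 = 85425  ⇒  m_melted ≈ 0.2558 kg.

m_melted ≈ 0.256 kg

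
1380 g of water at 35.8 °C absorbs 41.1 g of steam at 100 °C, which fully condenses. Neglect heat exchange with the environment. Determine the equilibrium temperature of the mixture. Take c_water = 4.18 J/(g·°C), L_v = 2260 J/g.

T_f ≈ 53.3 °C

Energy conservation, ΣQ = 0:
steam→water at 100 °C releases m L_v = 41.1×2260 = 92886; condensate cools 100→T: 41.1×4.18×(T − 100) = 171.8(T − 100); original water: 5768.4(T − 35.8)
5940.2 T = 92886 + 17180 + 206509 = 316575
T ≈ 53.29 °C, under the boiling point, so the assumption holds.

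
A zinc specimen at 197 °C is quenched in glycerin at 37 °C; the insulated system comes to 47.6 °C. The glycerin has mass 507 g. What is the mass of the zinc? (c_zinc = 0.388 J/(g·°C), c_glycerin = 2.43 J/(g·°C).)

m ≈ 225 g

Heat lost by the zinc = heat gained by the glycerin:
m×0.388×(197 − 47.6) = 507×2.43×(47.6 − 37)
57.97 m = 13059  ⇒  m ≈ 225.3 g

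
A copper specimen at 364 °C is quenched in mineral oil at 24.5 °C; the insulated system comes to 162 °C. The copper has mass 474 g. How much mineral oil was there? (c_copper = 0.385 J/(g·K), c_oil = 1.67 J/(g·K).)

m ≈ 161 g

|Q_copper| = |Q_oil|:
474·0.385·(364 − 162) = m·1.67·(162 − 24.5)
229.62 m = 36863  ⇒  m ≈ 160.5 g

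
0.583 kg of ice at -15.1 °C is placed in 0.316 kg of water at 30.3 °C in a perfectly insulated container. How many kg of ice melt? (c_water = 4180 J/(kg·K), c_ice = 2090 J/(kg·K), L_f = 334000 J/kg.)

m_melted ≈ 0.0647 kg

Heat available from the water dropping to 0 °C: 0.316×4180×30.3 = 40023 J.
Of that, 0.583×2090×15.1 = 18399 J goes to bring the ice to 0 °C, leaving 21624 J.
To melt every bit of ice: 0.583×334000 = 194722 J.
Since 21624 < 194722 J, not all the ice melts; equilibrium is at 0 °C.
Mass melted = 21624/334000 ≈ 0.06474 kg.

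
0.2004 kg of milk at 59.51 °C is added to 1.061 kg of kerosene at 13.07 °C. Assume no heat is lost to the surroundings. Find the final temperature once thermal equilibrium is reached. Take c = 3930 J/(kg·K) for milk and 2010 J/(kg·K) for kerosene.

T_f ≈ 25.6 °C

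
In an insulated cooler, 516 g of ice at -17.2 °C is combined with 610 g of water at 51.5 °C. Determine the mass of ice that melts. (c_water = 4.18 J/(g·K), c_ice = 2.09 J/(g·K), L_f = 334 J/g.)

Heat available from the water dropping to 0 °C: 610·4.18·51.5 = 131315 J.
Of that, 516·2.09·17.2 = 18549 J goes to bring the ice to 0 °C, leaving 112766 J.
Fully melting the ice requires m_ice L_f = 516·334 = 172344 J.
Since 112766 < 172344 J, not all the ice melts; equilibrium is at 0 °C.
m_melt = 112766 / L_f = 337.6 g.

m_melted ≈ 338 g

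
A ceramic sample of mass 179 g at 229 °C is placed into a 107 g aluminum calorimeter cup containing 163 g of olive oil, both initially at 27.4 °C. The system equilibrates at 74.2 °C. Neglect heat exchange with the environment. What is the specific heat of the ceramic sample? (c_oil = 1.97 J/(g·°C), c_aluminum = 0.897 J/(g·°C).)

c ≈ 0.704 J/(g·°C)

Heat gained plus heat lost sum to zero:
179·c·(74.2 − 229) + 163·1.97·(74.2 − 27.4) + 107·0.897·(74.2 − 27.4) = 0
-27709 c = -19520
c = -19520/-27709 ≈ 0.7045 J/(g·°C)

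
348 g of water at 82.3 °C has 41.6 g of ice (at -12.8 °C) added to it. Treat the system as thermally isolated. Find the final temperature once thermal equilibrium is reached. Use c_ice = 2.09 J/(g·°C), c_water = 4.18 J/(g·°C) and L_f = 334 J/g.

T_f ≈ 64.3 °C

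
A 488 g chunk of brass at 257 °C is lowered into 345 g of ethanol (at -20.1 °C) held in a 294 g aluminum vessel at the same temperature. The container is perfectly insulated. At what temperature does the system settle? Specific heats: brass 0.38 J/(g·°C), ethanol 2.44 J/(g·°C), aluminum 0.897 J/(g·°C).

With ΣQ=0 the equilibrium temperature is the m·c-weighted mean:
T_f = (185.44*257 + 841.8*(-20.1) + 263.72*(-20.1)) / (185.44 + 841.8 + 263.72)
    = 25437 / 1291 ≈ 19.70 °C

T_f ≈ 19.7 °C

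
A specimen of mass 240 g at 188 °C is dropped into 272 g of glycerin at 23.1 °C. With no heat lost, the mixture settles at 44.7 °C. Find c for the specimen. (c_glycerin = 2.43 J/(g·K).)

c ≈ 0.415 J/(g·K)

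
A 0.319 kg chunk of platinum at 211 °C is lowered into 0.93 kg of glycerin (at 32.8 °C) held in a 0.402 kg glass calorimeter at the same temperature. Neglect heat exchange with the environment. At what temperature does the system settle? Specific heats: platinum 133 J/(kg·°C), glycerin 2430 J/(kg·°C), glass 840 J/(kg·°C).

T_f ≈ 35.7 °C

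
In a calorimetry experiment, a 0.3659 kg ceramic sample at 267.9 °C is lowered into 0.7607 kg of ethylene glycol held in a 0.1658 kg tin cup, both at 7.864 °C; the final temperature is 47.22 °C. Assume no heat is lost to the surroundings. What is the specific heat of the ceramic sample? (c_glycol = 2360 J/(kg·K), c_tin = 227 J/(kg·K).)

Heat gained plus heat lost sum to zero:
0.3659·c·(47.22 − 267.9) + 0.7607·2360·(47.22 − 7.864) + 0.1658·227·(47.22 − 7.864) = 0
-80.75 c = -72135
c = -72135/-80.75 ≈ 893.3 J/(kg·K)

c ≈ 893 J/(kg·K)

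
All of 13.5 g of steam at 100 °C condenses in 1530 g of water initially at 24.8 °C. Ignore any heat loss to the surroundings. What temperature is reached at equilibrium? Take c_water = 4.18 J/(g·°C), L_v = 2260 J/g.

T_f ≈ 30.2 °C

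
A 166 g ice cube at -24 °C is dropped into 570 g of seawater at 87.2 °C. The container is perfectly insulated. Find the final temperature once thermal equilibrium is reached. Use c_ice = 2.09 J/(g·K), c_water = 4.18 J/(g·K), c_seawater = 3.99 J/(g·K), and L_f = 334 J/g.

T_f ≈ 45.3 °C

Setting the total heat transfer to zero:
warm ice to 0 °C: 166×2.09×(0 − (-24)) = 8326.6; melt ice: 166×334 = 55444; warm the meltwater: 693.88 T; seawater: 2274.3(T − 87.2)
2968.2 T = 198319 − 63771 = 134548
T ≈ 45.33 °C — above 0 °C, consistent with complete melting.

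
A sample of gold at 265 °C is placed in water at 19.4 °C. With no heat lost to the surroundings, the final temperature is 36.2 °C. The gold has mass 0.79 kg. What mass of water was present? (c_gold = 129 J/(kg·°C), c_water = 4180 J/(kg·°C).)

m ≈ 0.332 kg

Net heat exchanged in the isolated system is zero:
0.79·129·(36.2 − 265) + m·4180·(36.2 − 19.4) = 0
70224 m = 23317
m = 23317/70224 ≈ 0.332 kg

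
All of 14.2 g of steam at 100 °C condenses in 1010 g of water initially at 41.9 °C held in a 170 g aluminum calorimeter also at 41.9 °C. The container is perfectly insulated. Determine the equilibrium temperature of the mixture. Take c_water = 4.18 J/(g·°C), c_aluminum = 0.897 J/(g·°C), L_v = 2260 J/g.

T_f ≈ 49.9 °C

Conservation of energy gives ΣQ = 0:
condense steam: −14.2·2260 = −32092
  condensed water 100 °C→T: 59.36(T − 100)
  water warms: 1010·4.18·(T − 41.9) = 4221.8(T − 41.9)
  aluminum cup: 170·0.897·(T − 41.9) = 152.49(T − 41.9)
4433.6 T = 32092 + 5935.6 + 183283 = 221310
T ≈ 49.92 °C (< 100 °C, so full condensation is consistent).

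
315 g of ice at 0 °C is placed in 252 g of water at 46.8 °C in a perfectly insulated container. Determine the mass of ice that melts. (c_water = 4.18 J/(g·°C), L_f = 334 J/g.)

Cooling the water to 0 °C releases 252×4.18×46.8 = 49297 J.
To melt every bit of ice: 315×334 = 105210 J.
That's not enough to melt it all — equilibrium is at 0 °C with ice remaining.
m_melt = 49297 / L_f = 147.6 g.

m_melted ≈ 148 g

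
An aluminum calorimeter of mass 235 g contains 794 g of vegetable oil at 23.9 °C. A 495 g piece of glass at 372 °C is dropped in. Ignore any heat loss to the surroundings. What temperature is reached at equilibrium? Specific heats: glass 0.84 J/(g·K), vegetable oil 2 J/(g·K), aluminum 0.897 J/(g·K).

T_f ≈ 89.3 °C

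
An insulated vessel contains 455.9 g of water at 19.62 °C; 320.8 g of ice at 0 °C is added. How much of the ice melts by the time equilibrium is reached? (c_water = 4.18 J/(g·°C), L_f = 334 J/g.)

m_melted ≈ 112 g

Heat available from the water dropping to 0 °C: 455.9·4.18·19.62 = 37389 J.
Fully melting the ice requires m_ice L_f = 320.8·334 = 107147 J.
That's not enough to melt it all — equilibrium is at 0 °C with ice remaining.
Mass melted = 37389/334 ≈ 111.9 g.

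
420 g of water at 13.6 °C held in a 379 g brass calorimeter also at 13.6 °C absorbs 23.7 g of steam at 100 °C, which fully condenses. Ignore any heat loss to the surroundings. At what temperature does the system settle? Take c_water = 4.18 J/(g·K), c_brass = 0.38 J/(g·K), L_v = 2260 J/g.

T_f ≈ 44.7 °C

Sum of m c ΔT and latent-heat terms is zero:
latent heat released on condensation: 23.7×2260 = 53562
  condensate cools 100→T: 23.7×4.18×(T − 100) = 99.07(T − 100)
  original water: 1755.6(T − 13.6)
  cup: 144.02(T − 13.6)
1998.7 T = 53562 + 9906.6 + 25835 = 89303
T ≈ 44.68 °C (< 100 °C, so full condensation is consistent).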